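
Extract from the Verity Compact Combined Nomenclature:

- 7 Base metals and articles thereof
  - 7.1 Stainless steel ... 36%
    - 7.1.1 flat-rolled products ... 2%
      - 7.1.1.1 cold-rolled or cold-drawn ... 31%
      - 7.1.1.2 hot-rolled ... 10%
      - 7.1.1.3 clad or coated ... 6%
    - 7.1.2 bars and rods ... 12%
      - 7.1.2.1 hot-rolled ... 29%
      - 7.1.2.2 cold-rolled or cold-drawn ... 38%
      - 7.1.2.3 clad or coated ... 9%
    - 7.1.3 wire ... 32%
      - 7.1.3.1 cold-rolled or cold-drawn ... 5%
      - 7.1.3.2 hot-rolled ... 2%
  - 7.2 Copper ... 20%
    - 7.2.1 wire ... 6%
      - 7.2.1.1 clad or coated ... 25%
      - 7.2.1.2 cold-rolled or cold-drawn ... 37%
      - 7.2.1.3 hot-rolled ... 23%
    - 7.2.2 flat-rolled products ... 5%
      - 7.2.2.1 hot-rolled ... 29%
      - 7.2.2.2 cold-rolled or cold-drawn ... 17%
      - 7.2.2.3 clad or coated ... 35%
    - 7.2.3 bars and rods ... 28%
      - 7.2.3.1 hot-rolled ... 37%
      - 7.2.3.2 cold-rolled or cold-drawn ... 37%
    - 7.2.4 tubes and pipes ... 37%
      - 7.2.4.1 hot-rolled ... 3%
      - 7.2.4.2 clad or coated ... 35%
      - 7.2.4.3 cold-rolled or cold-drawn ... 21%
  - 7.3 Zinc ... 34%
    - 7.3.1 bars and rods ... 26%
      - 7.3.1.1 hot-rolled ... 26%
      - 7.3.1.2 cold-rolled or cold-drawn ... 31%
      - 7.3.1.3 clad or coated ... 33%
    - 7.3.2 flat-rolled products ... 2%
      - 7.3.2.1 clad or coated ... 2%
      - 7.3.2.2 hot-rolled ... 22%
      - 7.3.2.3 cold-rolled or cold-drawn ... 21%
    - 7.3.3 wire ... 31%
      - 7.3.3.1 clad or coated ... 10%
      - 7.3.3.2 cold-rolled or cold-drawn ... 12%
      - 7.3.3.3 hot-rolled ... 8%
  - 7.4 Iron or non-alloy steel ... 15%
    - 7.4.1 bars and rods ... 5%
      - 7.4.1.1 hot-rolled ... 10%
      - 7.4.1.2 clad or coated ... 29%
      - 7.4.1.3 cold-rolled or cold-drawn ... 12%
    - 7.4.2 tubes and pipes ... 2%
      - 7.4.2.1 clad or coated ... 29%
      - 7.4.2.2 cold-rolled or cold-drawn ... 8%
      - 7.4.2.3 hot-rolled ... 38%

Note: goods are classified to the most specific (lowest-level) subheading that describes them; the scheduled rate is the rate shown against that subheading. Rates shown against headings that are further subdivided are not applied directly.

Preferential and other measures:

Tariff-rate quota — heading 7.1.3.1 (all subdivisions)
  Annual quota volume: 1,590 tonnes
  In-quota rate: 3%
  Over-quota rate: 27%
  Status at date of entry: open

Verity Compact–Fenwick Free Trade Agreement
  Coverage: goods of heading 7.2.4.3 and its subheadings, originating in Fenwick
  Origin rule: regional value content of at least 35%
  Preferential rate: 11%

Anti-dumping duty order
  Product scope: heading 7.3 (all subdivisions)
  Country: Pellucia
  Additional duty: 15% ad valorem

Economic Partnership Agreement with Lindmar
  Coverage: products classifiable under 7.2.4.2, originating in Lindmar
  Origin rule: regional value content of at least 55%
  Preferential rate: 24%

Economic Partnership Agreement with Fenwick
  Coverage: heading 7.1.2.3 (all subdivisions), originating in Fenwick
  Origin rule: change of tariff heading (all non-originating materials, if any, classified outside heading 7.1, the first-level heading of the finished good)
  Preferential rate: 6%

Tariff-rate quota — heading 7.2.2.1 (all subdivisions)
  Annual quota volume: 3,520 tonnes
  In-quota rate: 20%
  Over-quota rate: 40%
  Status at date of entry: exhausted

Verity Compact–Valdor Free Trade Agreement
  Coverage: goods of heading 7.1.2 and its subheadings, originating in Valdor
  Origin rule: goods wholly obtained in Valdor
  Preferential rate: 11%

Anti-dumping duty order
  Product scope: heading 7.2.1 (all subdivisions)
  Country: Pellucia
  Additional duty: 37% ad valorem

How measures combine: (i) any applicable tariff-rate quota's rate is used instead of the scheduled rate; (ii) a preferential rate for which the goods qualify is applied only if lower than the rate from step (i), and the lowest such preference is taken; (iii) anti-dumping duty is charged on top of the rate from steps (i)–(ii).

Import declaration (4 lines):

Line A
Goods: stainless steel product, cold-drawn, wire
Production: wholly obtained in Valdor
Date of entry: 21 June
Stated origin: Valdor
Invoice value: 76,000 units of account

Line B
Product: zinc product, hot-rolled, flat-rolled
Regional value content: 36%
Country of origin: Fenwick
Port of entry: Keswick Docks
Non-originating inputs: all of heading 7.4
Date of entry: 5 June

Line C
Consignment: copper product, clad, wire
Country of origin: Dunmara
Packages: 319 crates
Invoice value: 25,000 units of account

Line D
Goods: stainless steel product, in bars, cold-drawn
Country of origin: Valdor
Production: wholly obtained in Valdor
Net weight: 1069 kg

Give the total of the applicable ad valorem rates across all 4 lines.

Line A: stainless steel → 7.1; wire → 7.1.3; cold-drawn → 7.1.3.1. Scheduled 5%. quota on 7.1.3.1 open → in-quota 3%; Valdor agreement on 7.1.2: 7.1.3.1 not covered. → 3%.
Line B: zinc → 7.3; flat-rolled → 7.3.2; hot-rolled → 7.3.2.2. Scheduled 22%. Fenwick agreement on 7.2.4.3: 7.3.2.2 not covered; Fenwick agreement on 7.1.2.3: 7.3.2.2 not covered. → 22%.
Line C: copper → 7.2; wire → 7.2.1; clad → 7.2.1.1. Scheduled 25%. No special measure applies. → 25%.
Line D: stainless steel → 7.1; in bars → 7.1.2; cold-drawn → 7.1.2.2. Scheduled 38%. Valdor agreement on 7.1.2: wholly obtained → 11% available; preferential 11%. → 11%.
Sum: 3% + 22% + 25% + 11% = 61%.

61%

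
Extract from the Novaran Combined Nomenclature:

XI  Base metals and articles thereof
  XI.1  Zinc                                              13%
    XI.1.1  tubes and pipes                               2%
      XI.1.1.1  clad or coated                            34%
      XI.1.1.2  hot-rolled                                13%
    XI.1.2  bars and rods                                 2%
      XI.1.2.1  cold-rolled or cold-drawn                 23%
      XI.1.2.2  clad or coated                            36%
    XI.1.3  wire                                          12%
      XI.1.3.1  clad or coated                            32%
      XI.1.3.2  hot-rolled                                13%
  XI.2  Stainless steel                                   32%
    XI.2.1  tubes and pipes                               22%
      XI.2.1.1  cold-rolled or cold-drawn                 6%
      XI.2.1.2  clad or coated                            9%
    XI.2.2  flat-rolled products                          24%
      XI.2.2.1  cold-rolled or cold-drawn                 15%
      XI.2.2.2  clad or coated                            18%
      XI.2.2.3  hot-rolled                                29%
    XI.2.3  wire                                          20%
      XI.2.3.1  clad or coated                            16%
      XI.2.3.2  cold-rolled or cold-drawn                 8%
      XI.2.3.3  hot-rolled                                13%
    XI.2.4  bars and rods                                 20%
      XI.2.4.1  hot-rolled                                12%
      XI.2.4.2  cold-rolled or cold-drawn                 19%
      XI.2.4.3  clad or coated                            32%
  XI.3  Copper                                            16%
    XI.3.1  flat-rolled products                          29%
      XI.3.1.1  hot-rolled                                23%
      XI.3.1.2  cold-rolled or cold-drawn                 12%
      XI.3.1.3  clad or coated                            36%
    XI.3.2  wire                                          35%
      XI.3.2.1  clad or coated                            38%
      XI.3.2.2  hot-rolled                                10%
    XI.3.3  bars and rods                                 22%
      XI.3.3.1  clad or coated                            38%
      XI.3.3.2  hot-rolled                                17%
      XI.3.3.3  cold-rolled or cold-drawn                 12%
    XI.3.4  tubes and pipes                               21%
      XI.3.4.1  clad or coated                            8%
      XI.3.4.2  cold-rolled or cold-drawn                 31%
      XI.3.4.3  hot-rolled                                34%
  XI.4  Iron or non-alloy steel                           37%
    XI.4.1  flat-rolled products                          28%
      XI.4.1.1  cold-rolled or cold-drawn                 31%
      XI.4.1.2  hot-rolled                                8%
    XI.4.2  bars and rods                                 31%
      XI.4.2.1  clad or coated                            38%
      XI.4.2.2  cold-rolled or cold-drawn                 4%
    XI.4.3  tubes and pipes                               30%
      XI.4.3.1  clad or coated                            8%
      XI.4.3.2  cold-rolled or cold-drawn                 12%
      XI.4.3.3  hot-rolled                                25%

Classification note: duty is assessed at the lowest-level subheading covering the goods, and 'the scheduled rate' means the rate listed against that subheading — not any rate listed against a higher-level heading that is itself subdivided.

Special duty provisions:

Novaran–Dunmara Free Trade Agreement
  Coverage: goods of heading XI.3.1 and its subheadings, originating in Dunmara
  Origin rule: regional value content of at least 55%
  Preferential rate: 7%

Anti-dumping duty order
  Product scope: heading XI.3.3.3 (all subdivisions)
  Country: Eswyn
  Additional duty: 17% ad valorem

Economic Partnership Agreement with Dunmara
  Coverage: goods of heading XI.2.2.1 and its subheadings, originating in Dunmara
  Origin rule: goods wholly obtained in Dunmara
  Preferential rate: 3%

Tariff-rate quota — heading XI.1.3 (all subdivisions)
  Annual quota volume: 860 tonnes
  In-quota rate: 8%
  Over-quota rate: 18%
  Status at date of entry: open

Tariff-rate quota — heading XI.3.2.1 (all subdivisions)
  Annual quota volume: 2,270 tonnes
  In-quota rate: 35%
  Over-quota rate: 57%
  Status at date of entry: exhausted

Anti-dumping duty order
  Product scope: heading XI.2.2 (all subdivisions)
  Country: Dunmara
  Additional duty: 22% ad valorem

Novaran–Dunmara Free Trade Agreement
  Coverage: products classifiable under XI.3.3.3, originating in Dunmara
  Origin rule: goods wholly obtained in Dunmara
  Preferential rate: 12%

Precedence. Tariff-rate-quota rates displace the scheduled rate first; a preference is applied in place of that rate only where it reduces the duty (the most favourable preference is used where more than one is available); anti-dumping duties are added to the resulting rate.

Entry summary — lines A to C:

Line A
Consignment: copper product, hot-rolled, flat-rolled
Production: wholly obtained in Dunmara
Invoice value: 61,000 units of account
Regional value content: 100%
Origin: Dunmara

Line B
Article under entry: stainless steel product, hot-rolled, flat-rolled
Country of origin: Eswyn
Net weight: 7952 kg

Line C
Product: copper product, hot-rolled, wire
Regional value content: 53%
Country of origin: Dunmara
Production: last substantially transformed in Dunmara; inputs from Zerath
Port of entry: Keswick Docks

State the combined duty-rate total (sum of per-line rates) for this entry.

Line A: copper → XI.3; flat-rolled → XI.3.1; hot-rolled → XI.3.1.1. Scheduled 23%. Dunmara agreement on XI.3.1: RVC ≥ 55% → 7% available; Dunmara agreement on XI.2.2.1: XI.3.1.1 not covered; Dunmara agreement on XI.3.3.3: XI.3.1.1 not covered; preferential 7%. → 7%.
Line B: stainless steel → XI.2; flat-rolled → XI.2.2; hot-rolled → XI.2.2.3. Scheduled 29%. No special measure applies. → 29%.
Line C: copper → XI.3; wire → XI.3.2; hot-rolled → XI.3.2.2. Scheduled 10%. Dunmara agreement on XI.3.1: XI.3.2.2 not covered; Dunmara agreement on XI.2.2.1: XI.3.2.2 not covered; Dunmara agreement on XI.3.3.3: XI.3.2.2 not covered. → 10%.
Sum: 7% + 29% + 10% = 46%.

46%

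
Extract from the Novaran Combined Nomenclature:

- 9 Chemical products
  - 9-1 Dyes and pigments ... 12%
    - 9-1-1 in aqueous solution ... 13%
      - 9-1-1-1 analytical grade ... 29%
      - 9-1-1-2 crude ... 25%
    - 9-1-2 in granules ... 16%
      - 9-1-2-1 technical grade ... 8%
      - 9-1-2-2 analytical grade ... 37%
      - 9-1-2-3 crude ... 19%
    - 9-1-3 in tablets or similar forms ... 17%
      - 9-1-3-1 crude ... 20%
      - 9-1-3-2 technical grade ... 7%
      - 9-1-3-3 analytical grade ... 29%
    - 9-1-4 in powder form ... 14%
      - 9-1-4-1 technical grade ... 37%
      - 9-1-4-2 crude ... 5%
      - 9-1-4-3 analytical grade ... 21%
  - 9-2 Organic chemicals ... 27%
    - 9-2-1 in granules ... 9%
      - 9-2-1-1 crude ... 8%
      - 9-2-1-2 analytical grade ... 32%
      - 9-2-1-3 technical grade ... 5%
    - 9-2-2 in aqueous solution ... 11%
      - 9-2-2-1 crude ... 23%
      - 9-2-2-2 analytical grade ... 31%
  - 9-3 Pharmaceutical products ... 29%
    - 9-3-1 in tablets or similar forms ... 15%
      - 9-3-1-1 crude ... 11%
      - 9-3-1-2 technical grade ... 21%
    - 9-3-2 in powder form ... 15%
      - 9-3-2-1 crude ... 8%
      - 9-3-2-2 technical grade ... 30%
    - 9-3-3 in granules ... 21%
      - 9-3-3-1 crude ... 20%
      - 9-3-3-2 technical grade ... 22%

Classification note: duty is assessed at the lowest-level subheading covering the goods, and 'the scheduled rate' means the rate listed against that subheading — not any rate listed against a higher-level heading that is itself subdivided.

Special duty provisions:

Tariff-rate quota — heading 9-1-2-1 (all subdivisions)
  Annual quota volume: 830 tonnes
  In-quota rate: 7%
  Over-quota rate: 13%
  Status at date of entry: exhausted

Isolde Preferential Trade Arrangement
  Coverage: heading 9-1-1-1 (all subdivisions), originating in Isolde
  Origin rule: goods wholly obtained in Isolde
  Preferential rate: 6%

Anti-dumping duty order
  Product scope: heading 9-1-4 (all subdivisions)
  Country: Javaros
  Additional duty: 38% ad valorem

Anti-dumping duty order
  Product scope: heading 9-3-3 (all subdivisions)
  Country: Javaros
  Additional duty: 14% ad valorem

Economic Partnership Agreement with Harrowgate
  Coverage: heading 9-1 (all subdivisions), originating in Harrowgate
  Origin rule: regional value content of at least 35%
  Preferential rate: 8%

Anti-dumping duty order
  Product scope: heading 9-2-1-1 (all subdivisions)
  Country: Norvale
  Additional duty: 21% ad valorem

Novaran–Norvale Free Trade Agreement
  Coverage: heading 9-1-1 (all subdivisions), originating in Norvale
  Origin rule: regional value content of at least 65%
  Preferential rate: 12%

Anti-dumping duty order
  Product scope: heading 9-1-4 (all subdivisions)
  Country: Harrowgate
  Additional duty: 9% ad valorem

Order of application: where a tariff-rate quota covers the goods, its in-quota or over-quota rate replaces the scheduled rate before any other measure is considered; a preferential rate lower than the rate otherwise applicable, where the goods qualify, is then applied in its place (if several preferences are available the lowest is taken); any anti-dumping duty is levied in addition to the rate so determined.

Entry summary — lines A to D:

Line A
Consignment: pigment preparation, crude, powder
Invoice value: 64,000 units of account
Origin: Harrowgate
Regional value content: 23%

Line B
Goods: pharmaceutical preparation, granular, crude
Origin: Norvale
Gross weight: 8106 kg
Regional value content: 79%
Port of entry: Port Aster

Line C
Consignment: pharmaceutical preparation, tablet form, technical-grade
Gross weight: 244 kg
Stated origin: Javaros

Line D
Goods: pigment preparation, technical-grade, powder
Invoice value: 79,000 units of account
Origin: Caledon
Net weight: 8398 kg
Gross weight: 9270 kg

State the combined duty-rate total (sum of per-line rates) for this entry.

Line A: pigment → 9-1; powder → 9-1-4; crude → 9-1-4-2. Scheduled 5%. Harrowgate agreement on 9-1: RVC < 35%; anti-dumping (Harrowgate, 9-1-4): +9%; total 5% + 9% = 14%. → 14%.
Line B: pharmaceutical → 9-3; granular → 9-3-3; crude → 9-3-3-1. Scheduled 20%. Norvale agreement on 9-1-1: 9-3-3-1 not covered. → 20%.
Line C: pharmaceutical → 9-3; tablet form → 9-3-1; technical-grade → 9-3-1-2. Scheduled 21%. No special measure applies. → 21%.
Line D: pigment → 9-1; powder → 9-1-4; technical-grade → 9-1-4-1. Scheduled 37%. No special measure applies. → 37%.
Sum: 14% + 20% + 21% + 37% = 92%.

92%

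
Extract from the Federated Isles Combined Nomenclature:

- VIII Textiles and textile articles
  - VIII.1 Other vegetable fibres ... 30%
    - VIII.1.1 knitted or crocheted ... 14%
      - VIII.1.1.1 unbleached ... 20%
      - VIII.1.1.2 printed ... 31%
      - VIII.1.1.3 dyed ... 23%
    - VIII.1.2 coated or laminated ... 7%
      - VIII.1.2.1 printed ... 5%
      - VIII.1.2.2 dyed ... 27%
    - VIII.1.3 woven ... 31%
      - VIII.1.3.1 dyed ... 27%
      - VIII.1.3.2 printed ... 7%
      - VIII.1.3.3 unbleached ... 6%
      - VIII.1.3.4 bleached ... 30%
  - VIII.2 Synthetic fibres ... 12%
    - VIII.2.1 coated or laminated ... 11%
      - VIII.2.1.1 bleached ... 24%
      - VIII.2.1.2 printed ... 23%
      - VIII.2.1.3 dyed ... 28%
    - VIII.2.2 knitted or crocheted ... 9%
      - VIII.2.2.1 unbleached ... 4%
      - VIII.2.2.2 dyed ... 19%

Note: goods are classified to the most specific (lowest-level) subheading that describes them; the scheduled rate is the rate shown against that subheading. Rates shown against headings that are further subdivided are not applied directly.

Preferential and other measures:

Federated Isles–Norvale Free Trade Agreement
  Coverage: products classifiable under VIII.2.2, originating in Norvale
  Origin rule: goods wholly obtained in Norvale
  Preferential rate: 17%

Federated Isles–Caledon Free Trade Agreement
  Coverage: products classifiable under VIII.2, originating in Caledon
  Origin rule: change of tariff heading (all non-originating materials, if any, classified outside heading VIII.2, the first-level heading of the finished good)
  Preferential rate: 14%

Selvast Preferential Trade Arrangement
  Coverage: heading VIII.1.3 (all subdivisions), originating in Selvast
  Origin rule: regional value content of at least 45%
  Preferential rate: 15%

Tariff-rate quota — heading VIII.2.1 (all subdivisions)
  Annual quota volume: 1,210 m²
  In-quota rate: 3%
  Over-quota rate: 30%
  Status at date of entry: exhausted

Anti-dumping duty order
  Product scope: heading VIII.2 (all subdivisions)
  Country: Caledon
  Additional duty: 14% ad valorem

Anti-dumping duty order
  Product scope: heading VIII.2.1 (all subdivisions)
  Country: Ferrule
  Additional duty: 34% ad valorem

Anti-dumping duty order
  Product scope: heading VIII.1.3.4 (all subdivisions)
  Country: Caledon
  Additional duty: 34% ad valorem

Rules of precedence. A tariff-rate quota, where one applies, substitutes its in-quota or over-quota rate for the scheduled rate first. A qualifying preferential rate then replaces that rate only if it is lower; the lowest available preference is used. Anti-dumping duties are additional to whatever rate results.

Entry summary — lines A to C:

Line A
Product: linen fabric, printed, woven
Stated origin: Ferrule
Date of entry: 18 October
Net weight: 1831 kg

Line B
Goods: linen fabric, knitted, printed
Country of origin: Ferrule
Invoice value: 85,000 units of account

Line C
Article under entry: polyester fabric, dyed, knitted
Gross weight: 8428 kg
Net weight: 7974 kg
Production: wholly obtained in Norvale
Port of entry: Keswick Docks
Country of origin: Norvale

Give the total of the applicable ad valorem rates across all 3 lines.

Line A: linen → VIII.1; woven → VIII.1.3; printed → VIII.1.3.2. Scheduled 7%. No special measure applies. → 7%.
Line B: linen → VIII.1; knitted → VIII.1.1; printed → VIII.1.1.2. Scheduled 31%. No special measure applies. → 31%.
Line C: polyester → VIII.2; knitted → VIII.2.2; dyed → VIII.2.2.2. Scheduled 19%. Norvale agreement on VIII.2.2: wholly obtained → 17% available; preferential 17%. → 17%.
Sum: 7% + 31% + 17% = 55%.

55%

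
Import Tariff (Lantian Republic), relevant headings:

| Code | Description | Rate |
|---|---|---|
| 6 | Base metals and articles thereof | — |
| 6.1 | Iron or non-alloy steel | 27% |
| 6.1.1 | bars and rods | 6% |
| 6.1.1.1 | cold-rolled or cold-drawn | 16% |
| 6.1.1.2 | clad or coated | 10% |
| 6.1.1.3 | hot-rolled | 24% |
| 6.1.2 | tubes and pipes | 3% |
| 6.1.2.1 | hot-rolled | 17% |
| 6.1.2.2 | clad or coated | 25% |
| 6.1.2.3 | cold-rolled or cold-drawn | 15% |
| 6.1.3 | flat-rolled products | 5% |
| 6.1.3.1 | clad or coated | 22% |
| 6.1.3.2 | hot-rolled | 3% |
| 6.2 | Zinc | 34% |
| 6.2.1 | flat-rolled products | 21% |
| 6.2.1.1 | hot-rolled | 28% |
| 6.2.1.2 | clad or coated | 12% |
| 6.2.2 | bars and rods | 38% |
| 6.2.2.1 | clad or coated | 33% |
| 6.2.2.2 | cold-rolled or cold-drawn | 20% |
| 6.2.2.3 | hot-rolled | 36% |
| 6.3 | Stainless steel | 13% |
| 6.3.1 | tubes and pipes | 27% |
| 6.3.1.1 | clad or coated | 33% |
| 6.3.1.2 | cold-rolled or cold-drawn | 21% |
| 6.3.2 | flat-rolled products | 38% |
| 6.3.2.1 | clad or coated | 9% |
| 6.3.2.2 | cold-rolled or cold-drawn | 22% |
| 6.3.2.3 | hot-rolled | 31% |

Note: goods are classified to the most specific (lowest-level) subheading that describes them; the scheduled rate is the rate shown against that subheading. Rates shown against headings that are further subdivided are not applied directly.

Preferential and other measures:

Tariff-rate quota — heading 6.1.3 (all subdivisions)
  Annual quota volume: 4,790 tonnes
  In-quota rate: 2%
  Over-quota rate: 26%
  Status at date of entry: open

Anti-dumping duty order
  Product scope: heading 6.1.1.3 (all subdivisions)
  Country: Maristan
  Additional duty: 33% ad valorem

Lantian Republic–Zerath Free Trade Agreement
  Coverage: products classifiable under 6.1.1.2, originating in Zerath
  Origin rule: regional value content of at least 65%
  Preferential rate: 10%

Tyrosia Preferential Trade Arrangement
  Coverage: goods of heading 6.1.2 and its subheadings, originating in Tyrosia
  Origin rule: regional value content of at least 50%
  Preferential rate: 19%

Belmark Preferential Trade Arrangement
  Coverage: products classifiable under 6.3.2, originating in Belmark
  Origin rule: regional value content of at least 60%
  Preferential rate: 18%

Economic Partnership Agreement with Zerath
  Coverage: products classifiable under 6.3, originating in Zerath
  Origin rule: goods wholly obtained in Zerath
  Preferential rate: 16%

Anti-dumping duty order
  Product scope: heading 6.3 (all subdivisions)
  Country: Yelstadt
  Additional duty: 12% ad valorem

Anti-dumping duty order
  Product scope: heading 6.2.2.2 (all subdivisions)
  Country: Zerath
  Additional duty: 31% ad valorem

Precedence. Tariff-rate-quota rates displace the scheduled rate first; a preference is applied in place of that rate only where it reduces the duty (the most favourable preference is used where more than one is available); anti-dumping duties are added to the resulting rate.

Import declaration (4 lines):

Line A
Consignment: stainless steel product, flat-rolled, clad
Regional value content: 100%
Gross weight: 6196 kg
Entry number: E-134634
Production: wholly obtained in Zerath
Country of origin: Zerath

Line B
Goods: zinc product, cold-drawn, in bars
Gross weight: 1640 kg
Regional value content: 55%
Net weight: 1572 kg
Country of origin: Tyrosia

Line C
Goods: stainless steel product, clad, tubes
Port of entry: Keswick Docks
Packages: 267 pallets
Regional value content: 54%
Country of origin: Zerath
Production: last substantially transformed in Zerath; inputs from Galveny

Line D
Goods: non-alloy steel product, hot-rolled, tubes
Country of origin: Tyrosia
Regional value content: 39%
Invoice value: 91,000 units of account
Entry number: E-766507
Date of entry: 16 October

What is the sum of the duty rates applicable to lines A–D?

79%

Line A: stainless steel → 6.3; flat-rolled → 6.3.2; clad → 6.3.2.1. Scheduled 9%. Zerath agreement on 6.1.1.2: 6.3.2.1 not covered; Zerath agreement on 6.3: wholly obtained → 16% available; preference 16% not lower than 9% → no reduction. → 9%.
Line B: zinc → 6.2; in bars → 6.2.2; cold-drawn → 6.2.2.2. Scheduled 20%. Tyrosia agreement on 6.1.2: 6.2.2.2 not covered. → 20%.
Line C: stainless steel → 6.3; tubes → 6.3.1; clad → 6.3.1.1. Scheduled 33%. Zerath agreement on 6.1.1.2: 6.3.1.1 not covered; Zerath agreement on 6.3: not wholly obtained. → 33%.
Line D: non-alloy steel → 6.1; tubes → 6.1.2; hot-rolled → 6.1.2.1. Scheduled 17%. Tyrosia agreement on 6.1.2: RVC < 50%. → 17%.
Sum: 9% + 20% + 33% + 17% = 79%.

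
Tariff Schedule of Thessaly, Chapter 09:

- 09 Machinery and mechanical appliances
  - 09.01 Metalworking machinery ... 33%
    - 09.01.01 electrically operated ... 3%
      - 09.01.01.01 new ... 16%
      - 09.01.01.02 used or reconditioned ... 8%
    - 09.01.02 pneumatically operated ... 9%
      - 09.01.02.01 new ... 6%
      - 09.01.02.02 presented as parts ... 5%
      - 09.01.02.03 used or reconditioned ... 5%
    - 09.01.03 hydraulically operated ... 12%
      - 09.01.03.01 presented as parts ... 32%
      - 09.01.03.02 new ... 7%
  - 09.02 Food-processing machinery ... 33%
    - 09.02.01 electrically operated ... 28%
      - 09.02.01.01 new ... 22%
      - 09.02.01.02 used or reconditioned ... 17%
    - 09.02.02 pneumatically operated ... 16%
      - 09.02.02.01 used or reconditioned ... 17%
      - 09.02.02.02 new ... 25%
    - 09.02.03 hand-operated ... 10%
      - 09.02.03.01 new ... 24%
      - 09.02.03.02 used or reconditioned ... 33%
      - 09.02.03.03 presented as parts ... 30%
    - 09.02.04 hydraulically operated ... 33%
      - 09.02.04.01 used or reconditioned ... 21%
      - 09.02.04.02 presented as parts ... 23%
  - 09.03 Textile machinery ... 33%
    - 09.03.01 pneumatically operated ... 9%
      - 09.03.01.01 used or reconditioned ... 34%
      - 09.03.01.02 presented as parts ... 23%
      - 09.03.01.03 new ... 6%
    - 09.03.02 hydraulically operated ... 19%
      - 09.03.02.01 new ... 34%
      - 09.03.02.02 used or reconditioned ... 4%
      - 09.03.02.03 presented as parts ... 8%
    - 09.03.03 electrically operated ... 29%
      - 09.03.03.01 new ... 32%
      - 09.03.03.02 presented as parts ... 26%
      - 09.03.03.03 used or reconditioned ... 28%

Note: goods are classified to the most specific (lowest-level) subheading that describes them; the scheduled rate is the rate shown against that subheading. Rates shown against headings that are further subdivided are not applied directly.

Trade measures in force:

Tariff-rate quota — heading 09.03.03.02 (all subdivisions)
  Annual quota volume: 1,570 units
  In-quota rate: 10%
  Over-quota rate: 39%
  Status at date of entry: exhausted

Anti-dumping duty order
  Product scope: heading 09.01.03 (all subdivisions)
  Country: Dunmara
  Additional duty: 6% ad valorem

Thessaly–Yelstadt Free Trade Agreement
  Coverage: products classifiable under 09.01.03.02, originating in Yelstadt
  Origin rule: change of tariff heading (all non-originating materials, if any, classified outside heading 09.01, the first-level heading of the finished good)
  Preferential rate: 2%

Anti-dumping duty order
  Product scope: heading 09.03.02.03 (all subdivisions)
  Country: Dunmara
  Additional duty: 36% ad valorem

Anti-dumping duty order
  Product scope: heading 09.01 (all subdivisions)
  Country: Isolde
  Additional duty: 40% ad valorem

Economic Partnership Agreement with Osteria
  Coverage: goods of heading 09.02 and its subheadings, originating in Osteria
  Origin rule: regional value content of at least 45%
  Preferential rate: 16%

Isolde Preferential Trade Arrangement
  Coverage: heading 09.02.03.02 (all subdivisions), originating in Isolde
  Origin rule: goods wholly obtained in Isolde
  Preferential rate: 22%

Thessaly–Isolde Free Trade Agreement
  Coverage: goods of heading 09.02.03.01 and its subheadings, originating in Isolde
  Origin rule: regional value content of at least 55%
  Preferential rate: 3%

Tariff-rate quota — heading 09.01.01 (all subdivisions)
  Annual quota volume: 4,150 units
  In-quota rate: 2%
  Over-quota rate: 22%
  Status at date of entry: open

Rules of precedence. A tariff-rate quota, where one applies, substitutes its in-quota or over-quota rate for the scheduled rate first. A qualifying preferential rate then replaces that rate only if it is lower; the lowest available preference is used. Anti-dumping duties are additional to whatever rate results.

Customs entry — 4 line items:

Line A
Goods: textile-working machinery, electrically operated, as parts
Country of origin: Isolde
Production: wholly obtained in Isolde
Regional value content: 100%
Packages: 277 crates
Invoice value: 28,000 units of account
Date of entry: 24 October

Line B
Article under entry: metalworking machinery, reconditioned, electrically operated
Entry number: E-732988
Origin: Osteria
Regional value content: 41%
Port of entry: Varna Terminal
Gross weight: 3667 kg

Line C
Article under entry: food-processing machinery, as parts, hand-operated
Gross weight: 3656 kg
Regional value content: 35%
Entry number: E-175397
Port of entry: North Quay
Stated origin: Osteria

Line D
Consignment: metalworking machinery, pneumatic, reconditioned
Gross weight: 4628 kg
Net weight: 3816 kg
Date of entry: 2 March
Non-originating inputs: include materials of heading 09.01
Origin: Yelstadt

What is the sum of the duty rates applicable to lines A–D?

Line A: textile-working → 09.03; electrically operated → 09.03.03; as parts → 09.03.03.02. Scheduled 26%. quota on 09.03.03.02 exhausted → over-quota 39%; Isolde agreement on 09.02.03.02: 09.03.03.02 not covered; Isolde agreement on 09.02.03.01: 09.03.03.02 not covered. → 39%.
Line B: metalworking → 09.01; electrically operated → 09.01.01; reconditioned → 09.01.01.02. Scheduled 8%. quota on 09.01.01 open → in-quota 2%; Osteria agreement on 09.02: 09.01.01.02 not covered. → 2%.
Line C: food-processing → 09.02; hand-operated → 09.02.03; as parts → 09.02.03.03. Scheduled 30%. Osteria agreement on 09.02: RVC < 45%. → 30%.
Line D: metalworking → 09.01; pneumatic → 09.01.02; reconditioned → 09.01.02.03. Scheduled 5%. Yelstadt agreement on 09.01.03.02: 09.01.02.03 not covered. → 5%.
Sum: 39% + 2% + 30% + 5% = 76%.

76%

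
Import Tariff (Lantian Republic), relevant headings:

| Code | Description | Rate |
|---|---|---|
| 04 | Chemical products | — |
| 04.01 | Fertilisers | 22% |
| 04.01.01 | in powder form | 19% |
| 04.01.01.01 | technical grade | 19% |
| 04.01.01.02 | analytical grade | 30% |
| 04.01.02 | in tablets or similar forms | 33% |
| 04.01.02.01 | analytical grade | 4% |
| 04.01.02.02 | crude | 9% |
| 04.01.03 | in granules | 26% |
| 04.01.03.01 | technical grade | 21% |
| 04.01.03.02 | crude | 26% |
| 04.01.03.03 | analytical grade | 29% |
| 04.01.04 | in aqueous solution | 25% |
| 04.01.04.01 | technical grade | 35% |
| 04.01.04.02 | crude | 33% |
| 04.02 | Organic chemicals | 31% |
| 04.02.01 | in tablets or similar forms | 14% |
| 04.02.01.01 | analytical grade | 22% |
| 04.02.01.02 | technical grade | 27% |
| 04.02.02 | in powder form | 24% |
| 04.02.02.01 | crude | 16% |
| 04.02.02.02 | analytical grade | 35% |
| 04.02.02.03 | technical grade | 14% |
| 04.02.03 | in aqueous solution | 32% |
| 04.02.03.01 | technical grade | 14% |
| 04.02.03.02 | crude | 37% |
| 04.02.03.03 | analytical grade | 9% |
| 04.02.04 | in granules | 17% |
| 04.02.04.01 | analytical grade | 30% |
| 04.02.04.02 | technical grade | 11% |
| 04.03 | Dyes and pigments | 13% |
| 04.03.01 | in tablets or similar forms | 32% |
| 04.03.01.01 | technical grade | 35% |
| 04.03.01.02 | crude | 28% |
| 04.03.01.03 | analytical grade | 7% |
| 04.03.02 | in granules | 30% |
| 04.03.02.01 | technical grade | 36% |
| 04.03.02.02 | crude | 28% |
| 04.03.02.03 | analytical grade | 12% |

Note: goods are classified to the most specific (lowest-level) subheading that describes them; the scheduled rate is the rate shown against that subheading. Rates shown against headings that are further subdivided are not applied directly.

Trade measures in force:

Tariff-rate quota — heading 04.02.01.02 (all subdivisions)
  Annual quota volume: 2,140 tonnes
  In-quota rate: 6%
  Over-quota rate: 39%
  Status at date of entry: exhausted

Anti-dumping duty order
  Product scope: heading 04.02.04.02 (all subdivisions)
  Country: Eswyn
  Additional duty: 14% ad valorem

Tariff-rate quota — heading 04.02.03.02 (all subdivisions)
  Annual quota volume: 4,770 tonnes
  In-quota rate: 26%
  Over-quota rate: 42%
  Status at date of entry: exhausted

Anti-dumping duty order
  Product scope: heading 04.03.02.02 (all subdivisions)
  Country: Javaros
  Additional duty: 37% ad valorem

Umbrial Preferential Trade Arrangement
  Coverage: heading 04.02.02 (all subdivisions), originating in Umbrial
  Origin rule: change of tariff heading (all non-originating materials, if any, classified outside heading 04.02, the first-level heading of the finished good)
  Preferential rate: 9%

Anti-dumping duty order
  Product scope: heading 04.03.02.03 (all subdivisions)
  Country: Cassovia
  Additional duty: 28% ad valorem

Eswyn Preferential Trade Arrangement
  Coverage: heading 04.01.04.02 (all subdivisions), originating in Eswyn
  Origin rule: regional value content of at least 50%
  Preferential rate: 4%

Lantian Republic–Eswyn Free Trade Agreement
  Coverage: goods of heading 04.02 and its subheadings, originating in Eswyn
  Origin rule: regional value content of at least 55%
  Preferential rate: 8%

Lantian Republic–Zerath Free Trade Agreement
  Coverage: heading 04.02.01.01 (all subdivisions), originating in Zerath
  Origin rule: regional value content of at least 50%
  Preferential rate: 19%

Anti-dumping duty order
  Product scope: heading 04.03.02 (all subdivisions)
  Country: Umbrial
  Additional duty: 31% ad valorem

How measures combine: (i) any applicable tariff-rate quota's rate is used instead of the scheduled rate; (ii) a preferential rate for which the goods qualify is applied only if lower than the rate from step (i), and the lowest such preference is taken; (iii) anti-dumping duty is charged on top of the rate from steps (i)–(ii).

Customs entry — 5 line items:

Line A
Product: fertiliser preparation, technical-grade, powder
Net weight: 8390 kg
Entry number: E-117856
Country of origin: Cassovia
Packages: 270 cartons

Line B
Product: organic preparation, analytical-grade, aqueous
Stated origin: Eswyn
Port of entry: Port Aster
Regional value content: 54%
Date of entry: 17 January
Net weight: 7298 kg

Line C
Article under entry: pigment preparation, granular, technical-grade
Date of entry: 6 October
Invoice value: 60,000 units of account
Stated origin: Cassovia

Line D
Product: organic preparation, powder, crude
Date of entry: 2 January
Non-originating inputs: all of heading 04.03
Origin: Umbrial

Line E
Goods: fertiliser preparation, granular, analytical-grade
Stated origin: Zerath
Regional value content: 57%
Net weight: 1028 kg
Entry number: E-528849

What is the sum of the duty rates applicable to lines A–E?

102%

Line A: fertiliser → 04.01; powder → 04.01.01; technical-grade → 04.01.01.01. Scheduled 19%. No special measure applies. → 19%.
Line B: organic → 04.02; aqueous → 04.02.03; analytical-grade → 04.02.03.03. Scheduled 9%. Eswyn agreement on 04.01.04.02: 04.02.03.03 not covered; Eswyn agreement on 04.02: RVC < 55%. → 9%.
Line C: pigment → 04.03; granular → 04.03.02; technical-grade → 04.03.02.01. Scheduled 36%. No special measure applies. → 36%.
Line D: organic → 04.02; powder → 04.02.02; crude → 04.02.02.01. Scheduled 16%. Umbrial agreement on 04.02.02: CTH met → 9% available; preferential 9%. → 9%.
Line E: fertiliser → 04.01; granular → 04.01.03; analytical-grade → 04.01.03.03. Scheduled 29%. Zerath agreement on 04.02.01.01: 04.01.03.03 not covered. → 29%.
Sum: 19% + 9% + 36% + 9% + 29% = 102%.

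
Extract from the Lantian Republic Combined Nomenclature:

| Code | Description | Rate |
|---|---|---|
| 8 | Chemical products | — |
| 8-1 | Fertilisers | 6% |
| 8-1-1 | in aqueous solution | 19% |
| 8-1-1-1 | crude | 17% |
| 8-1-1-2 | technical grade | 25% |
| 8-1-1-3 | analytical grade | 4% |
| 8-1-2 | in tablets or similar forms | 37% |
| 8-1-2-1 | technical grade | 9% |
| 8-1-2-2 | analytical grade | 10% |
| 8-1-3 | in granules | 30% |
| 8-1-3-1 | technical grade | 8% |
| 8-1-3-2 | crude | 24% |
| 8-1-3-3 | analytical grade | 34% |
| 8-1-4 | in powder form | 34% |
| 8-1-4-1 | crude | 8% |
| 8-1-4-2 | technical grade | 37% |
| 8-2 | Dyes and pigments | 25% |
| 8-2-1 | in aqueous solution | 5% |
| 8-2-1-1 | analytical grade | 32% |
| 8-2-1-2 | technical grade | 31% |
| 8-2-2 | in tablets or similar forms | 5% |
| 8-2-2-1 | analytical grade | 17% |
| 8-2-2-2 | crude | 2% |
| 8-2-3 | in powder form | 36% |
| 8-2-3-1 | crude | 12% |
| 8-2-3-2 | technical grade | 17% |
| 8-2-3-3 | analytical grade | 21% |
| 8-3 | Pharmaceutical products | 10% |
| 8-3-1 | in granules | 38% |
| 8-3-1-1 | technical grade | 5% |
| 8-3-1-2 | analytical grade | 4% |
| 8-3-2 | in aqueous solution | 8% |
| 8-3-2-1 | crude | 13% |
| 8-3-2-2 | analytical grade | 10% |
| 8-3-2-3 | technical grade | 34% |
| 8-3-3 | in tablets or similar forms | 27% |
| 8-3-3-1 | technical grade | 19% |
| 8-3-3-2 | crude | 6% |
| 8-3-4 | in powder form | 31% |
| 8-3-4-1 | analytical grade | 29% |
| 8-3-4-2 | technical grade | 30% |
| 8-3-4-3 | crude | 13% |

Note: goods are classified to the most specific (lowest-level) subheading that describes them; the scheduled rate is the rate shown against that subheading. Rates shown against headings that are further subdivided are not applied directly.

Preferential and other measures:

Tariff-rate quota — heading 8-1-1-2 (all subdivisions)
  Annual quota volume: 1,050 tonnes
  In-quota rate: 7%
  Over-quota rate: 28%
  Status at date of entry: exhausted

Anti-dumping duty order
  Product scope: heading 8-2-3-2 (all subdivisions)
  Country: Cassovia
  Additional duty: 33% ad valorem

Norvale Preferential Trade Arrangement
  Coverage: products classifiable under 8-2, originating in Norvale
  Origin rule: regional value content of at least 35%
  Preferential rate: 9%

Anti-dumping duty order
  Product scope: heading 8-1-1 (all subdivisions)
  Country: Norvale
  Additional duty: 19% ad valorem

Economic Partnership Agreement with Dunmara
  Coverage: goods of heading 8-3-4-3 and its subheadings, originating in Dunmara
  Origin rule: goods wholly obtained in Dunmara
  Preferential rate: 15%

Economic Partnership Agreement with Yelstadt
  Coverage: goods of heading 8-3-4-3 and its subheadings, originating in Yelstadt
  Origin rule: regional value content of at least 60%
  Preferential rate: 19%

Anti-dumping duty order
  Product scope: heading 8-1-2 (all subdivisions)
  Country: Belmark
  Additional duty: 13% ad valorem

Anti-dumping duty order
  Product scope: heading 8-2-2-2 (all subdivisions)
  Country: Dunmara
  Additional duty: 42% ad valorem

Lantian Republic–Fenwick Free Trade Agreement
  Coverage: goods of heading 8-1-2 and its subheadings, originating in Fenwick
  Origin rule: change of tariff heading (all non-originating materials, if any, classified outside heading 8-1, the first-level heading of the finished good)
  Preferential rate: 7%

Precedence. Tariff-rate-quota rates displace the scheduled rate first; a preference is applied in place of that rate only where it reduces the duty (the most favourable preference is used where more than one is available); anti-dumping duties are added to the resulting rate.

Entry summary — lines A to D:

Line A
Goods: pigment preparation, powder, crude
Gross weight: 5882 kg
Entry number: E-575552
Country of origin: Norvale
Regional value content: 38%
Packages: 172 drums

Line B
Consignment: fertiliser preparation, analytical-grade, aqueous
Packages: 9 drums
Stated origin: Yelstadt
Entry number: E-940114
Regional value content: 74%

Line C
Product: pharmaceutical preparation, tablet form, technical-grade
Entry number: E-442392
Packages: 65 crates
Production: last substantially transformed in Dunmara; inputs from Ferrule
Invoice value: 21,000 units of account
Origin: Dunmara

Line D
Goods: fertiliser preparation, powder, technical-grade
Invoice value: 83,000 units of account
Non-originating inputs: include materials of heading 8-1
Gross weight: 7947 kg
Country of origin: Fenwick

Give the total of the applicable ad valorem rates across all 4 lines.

Line A: pigment → 8-2; powder → 8-2-3; crude → 8-2-3-1. Scheduled 12%. Norvale agreement on 8-2: RVC ≥ 35% → 9% available; preferential 9%. → 9%.
Line B: fertiliser → 8-1; aqueous → 8-1-1; analytical-grade → 8-1-1-3. Scheduled 4%. Yelstadt agreement on 8-3-4-3: 8-1-1-3 not covered. → 4%.
Line C: pharmaceutical → 8-3; tablet form → 8-3-3; technical-grade → 8-3-3-1. Scheduled 19%. Dunmara agreement on 8-3-4-3: 8-3-3-1 not covered. → 19%.
Line D: fertiliser → 8-1; powder → 8-1-4; technical-grade → 8-1-4-2. Scheduled 37%. Fenwick agreement on 8-1-2: 8-1-4-2 not covered. → 37%.
Sum: 9% + 4% + 19% + 37% = 69%.

69%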